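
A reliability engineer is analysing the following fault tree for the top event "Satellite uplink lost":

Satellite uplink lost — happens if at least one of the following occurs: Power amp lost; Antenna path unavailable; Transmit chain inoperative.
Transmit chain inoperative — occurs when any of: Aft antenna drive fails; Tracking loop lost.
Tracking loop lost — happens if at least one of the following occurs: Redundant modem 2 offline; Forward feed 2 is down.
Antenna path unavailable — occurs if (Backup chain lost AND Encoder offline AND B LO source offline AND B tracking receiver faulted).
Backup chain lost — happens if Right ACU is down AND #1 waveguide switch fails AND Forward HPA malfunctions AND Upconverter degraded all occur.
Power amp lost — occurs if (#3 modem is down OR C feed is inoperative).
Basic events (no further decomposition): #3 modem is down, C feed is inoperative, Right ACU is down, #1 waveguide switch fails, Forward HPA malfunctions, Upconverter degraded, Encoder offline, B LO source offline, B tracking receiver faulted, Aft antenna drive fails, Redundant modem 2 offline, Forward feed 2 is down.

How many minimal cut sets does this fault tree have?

6

Power amp lost [OR]: union of children's cut sets → 2 cut set(s).
Backup chain lost [AND]: one cut set from each child combined → 1 × 1 × 1 × 1 = 1 cut set(s).
Antenna path unavailable [AND]: one cut set from each child combined → 1 × 1 × 1 × 1 = 1 cut set(s).
Tracking loop lost [OR]: union of children's cut sets → 2 cut set(s).
Transmit chain inoperative [OR]: union of children's cut sets → 3 cut set(s).
Satellite uplink lost [OR]: union of children's cut sets → 6 cut set(s).
Minimal cut sets: {#3 modem is down}; {C feed is inoperative}; {#1 waveguide switch fails, B LO source offline, B tracking receiver faulted, Encoder offline, Forward HPA malfunctions, Right ACU is down, Upconverter degraded}; {Aft antenna drive fails}; {Redundant modem 2 offline}; {Forward feed 2 is down}.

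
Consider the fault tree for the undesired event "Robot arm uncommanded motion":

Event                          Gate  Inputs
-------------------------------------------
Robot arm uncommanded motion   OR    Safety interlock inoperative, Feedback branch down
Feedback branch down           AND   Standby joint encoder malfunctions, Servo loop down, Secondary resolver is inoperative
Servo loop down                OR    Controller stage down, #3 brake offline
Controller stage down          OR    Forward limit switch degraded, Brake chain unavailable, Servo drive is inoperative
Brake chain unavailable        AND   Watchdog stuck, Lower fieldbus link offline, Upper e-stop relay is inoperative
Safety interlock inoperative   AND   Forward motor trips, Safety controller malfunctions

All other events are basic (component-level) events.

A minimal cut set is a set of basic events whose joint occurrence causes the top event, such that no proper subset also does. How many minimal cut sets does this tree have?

5

Safety interlock inoperative [AND]: one cut set from each child combined → 1 × 1 = 1 cut set(s).
Brake chain unavailable [AND]: one cut set from each child combined → 1 × 1 × 1 = 1 cut set(s).
Controller stage down [OR]: union of children's cut sets → 3 cut set(s).
Servo loop down [OR]: union of children's cut sets → 4 cut set(s).
Feedback branch down [AND]: one cut set from each child combined → 1 × 4 × 1 = 4 cut set(s).
Robot arm uncommanded motion [OR]: union of children's cut sets → 5 cut set(s).
Minimal cut sets: {Forward motor trips, Safety controller malfunctions}; {Forward limit switch degraded, Secondary resolver is inoperative, Standby joint encoder malfunctions}; {Lower fieldbus link offline, Secondary resolver is inoperative, Standby joint encoder malfunctions, Upper e-stop relay is inoperative, Watchdog stuck}; {Secondary resolver is inoperative, Servo drive is inoperative, Standby joint encoder malfunctions}; {#3 brake offline, Secondary resolver is inoperative, Standby joint encoder malfunctions}.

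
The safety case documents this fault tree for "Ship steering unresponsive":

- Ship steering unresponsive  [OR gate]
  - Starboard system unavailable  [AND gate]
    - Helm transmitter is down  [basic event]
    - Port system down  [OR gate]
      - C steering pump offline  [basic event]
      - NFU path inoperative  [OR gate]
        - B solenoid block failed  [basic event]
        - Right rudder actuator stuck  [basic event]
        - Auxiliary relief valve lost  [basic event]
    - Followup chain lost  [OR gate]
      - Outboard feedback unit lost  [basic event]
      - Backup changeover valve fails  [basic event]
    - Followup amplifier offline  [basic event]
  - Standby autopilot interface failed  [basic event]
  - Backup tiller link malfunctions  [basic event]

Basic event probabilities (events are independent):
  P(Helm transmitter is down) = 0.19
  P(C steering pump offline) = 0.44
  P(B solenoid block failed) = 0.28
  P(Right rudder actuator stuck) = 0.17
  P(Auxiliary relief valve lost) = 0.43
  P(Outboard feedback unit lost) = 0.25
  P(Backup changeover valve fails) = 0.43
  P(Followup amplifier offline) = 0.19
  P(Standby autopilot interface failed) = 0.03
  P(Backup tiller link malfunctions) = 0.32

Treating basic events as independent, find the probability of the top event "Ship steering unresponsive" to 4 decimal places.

0.3514

P(NFU path inoperative) [OR] = 1 − (1−0.28) × (1−0.17) × (1−0.43) = 0.659368
P(Port system down) [OR] = 1 − (1−0.44) × (1−0.659368) = 0.809246
P(Followup chain lost) [OR] = 1 − (1−0.25) × (1−0.43) = 0.572500
P(Starboard system unavailable) [AND] = 0.19 × 0.809246 × 0.572500 × 0.19 = 0.016725
P(Ship steering unresponsive) [OR] = 1 − (1−0.016725) × (1−0.03) × (1−0.32) = 0.351432
Rounded to 4 decimal places: P(Ship steering unresponsive) ≈ 0.3514.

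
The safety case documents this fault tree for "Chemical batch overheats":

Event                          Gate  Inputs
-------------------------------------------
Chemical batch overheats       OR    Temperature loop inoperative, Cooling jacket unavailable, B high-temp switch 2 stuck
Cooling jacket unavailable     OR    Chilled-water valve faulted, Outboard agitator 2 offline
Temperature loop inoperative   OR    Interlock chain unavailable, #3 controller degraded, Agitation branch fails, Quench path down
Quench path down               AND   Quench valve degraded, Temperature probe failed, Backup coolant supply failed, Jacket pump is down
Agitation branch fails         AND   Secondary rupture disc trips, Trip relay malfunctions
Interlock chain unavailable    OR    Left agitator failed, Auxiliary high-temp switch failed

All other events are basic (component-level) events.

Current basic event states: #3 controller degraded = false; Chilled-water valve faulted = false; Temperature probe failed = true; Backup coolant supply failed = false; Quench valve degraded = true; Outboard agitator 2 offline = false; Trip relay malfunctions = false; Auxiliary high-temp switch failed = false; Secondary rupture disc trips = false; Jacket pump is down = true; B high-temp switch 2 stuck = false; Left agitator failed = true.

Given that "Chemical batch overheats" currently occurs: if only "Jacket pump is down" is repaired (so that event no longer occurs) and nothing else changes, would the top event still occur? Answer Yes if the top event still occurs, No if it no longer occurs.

Yes

Counterfactual: set "Jacket pump is down" to not occurred.
Interlock chain unavailable [OR]: Left agitator failed=occurs, Auxiliary high-temp switch failed=not → at least one input occurs → occurs.
Agitation branch fails [AND]: Secondary rupture disc trips=not, Trip relay malfunctions=not → not all inputs occur → does not occur.
Quench path down [AND]: Quench valve degraded=occurs, Temperature probe failed=occurs, Backup coolant supply failed=not, Jacket pump is down=not → not all inputs occur → does not occur.
Temperature loop inoperative [OR]: Interlock chain unavailable=occurs, #3 controller degraded=not, Agitation branch fails=not, Quench path down=not → at least one input occurs → occurs.
Cooling jacket unavailable [OR]: Chilled-water valve faulted=not, Outboard agitator 2 offline=not → no input occurs → does not occur.
Chemical batch overheats [OR]: Temperature loop inoperative=occurs, Cooling jacket unavailable=not, B high-temp switch 2 stuck=not → at least one input occurs → occurs.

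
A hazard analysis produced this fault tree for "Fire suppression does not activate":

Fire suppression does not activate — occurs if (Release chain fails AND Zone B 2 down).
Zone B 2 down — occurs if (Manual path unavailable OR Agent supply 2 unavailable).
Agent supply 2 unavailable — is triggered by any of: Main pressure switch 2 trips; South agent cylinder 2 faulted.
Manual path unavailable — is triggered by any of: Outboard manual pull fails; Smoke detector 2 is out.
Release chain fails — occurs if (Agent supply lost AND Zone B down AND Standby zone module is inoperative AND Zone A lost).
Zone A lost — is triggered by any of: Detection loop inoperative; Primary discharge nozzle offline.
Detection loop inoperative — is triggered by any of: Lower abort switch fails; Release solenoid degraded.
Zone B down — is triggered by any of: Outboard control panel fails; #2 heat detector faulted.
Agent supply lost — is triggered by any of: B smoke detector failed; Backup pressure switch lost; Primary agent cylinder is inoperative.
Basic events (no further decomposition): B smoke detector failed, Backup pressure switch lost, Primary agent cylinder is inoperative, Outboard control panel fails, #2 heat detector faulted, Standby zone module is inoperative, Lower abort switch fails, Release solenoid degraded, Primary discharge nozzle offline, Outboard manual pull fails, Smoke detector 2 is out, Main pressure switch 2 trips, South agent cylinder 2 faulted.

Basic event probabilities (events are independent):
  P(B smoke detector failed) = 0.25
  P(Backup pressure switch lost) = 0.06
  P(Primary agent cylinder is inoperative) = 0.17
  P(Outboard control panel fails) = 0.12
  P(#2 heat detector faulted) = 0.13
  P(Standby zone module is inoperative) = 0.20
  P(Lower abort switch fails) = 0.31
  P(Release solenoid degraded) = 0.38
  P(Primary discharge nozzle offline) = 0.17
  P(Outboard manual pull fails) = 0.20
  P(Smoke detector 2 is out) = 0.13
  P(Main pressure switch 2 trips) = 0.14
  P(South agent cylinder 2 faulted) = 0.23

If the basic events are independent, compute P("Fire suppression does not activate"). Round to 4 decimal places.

P(Agent supply lost) [OR] = 1 − (1−0.25) × (1−0.06) × (1−0.17) = 0.414850
P(Zone B down) [OR] = 1 − (1−0.12) × (1−0.13) = 0.234400
P(Detection loop inoperative) [OR] = 1 − (1−0.31) × (1−0.38) = 0.572200
P(Zone A lost) [OR] = 1 − (1−0.572200) × (1−0.17) = 0.644926
P(Release chain fails) [AND] = 0.414850 × 0.234400 × 0.20 × 0.644926 = 0.012543
P(Manual path unavailable) [OR] = 1 − (1−0.20) × (1−0.13) = 0.304000
P(Agent supply 2 unavailable) [OR] = 1 − (1−0.14) × (1−0.23) = 0.337800
P(Zone B 2 down) [OR] = 1 − (1−0.304000) × (1−0.337800) = 0.539109
P(Fire suppression does not activate) [AND] = 0.012543 × 0.539109 = 0.006762
Rounded to 4 decimal places: P(Fire suppression does not activate) ≈ 0.0068.

0.0068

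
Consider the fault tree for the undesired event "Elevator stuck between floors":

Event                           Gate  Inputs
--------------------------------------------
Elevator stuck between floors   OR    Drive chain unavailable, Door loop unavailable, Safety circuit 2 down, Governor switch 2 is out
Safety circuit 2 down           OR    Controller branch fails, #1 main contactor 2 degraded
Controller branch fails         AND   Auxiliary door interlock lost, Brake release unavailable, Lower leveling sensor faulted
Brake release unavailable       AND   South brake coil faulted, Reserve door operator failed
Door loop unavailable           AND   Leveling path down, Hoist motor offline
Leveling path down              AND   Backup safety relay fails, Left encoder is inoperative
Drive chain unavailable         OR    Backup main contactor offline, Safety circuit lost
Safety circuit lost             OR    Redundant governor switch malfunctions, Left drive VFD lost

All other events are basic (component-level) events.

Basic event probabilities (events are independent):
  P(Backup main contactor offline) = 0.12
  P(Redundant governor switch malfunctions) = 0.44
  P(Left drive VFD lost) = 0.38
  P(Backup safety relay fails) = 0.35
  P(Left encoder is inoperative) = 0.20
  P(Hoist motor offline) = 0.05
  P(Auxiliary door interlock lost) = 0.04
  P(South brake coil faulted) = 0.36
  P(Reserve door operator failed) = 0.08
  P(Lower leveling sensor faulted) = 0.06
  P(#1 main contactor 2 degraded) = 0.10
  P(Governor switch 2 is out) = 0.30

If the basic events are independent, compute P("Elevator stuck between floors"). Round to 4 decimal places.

0.8082

P(Safety circuit lost) [OR] = 1 − (1−0.44) × (1−0.38) = 0.652800
P(Drive chain unavailable) [OR] = 1 − (1−0.12) × (1−0.652800) = 0.694464
P(Leveling path down) [AND] = 0.35 × 0.20 = 0.070000
P(Door loop unavailable) [AND] = 0.070000 × 0.05 = 0.003500
P(Brake release unavailable) [AND] = 0.36 × 0.08 = 0.028800
P(Controller branch fails) [AND] = 0.04 × 0.028800 × 0.06 = 0.000069
P(Safety circuit 2 down) [OR] = 1 − (1−0.000069) × (1−0.10) = 0.100062
P(Elevator stuck between floors) [OR] = 1 − (1−0.694464) × (1−0.003500) × (1−0.100062) × (1−0.30) = 0.808199
Rounded to 4 decimal places: P(Elevator stuck between floors) ≈ 0.8082.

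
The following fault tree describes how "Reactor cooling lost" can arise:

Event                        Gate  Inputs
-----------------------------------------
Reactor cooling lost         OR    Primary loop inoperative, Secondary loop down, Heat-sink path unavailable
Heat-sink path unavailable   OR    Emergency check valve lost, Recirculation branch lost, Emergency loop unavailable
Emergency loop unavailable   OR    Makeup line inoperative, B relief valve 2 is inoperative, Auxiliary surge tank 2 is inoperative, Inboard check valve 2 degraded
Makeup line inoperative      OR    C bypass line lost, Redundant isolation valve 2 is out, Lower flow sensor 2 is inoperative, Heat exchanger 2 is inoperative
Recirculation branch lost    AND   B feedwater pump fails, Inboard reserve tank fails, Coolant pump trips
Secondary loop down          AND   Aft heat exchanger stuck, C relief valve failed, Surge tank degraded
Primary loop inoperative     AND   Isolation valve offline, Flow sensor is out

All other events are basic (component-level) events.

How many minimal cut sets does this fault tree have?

11

Primary loop inoperative [AND]: one cut set from each child combined → 1 × 1 = 1 cut set(s).
Secondary loop down [AND]: one cut set from each child combined → 1 × 1 × 1 = 1 cut set(s).
Recirculation branch lost [AND]: one cut set from each child combined → 1 × 1 × 1 = 1 cut set(s).
Makeup line inoperative [OR]: union of children's cut sets → 4 cut set(s).
Emergency loop unavailable [OR]: union of children's cut sets → 7 cut set(s).
Heat-sink path unavailable [OR]: union of children's cut sets → 9 cut set(s).
Reactor cooling lost [OR]: union of children's cut sets → 11 cut set(s).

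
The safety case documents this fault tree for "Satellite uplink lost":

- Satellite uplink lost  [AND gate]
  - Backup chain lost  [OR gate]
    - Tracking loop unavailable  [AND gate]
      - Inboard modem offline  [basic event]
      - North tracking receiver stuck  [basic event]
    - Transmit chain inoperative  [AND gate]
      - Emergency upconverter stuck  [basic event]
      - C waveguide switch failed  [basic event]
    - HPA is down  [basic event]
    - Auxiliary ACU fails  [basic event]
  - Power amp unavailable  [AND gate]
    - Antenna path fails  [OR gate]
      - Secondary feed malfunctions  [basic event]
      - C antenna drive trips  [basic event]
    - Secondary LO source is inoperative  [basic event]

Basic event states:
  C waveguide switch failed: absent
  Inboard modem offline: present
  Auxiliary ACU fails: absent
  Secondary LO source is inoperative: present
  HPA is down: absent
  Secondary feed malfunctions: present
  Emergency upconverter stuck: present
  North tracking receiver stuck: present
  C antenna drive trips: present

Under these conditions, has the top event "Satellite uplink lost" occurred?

Yes

Tracking loop unavailable [AND]: Inboard modem offline=occurs, North tracking receiver stuck=occurs → all inputs occur → occurs.
Transmit chain inoperative [AND]: Emergency upconverter stuck=occurs, C waveguide switch failed=not → not all inputs occur → does not occur.
Backup chain lost [OR]: Tracking loop unavailable=occurs, Transmit chain inoperative=not, HPA is down=not, Auxiliary ACU fails=not → at least one input occurs → occurs.
Antenna path fails [OR]: Secondary feed malfunctions=occurs, C antenna drive trips=occurs → at least one input occurs → occurs.
Power amp unavailable [AND]: Antenna path fails=occurs, Secondary LO source is inoperative=occurs → all inputs occur → occurs.
Satellite uplink lost [AND]: Backup chain lost=occurs, Power amp unavailable=occurs → all inputs occur → occurs.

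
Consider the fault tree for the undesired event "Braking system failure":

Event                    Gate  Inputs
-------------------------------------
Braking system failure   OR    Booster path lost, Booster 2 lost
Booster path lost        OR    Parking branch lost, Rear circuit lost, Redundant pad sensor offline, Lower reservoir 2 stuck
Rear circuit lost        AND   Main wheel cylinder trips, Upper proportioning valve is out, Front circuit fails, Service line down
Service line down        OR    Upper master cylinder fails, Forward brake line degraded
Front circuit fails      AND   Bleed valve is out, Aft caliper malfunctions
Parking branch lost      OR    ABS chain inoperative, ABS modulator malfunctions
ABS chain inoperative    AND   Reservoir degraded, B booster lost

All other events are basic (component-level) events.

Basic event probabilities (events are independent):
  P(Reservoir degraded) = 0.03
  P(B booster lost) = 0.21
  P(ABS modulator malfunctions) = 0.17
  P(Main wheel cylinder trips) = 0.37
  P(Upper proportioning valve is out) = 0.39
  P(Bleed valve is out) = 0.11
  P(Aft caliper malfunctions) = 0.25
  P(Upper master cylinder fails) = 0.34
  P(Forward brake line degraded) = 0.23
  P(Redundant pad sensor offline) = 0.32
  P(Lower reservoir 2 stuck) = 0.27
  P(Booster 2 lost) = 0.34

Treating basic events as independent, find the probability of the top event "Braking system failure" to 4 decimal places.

P(ABS chain inoperative) [AND] = 0.03 × 0.21 = 0.006300
P(Parking branch lost) [OR] = 1 − (1−0.006300) × (1−0.17) = 0.175229
P(Front circuit fails) [AND] = 0.11 × 0.25 = 0.027500
P(Service line down) [OR] = 1 − (1−0.34) × (1−0.23) = 0.491800
P(Rear circuit lost) [AND] = 0.37 × 0.39 × 0.027500 × 0.491800 = 0.001952
P(Booster path lost) [OR] = 1 − (1−0.175229) × (1−0.001952) × (1−0.32) × (1−0.27) = 0.591383
P(Braking system failure) [OR] = 1 − (1−0.591383) × (1−0.34) = 0.730313
Rounded to 4 decimal places: P(Braking system failure) ≈ 0.7303.

0.7303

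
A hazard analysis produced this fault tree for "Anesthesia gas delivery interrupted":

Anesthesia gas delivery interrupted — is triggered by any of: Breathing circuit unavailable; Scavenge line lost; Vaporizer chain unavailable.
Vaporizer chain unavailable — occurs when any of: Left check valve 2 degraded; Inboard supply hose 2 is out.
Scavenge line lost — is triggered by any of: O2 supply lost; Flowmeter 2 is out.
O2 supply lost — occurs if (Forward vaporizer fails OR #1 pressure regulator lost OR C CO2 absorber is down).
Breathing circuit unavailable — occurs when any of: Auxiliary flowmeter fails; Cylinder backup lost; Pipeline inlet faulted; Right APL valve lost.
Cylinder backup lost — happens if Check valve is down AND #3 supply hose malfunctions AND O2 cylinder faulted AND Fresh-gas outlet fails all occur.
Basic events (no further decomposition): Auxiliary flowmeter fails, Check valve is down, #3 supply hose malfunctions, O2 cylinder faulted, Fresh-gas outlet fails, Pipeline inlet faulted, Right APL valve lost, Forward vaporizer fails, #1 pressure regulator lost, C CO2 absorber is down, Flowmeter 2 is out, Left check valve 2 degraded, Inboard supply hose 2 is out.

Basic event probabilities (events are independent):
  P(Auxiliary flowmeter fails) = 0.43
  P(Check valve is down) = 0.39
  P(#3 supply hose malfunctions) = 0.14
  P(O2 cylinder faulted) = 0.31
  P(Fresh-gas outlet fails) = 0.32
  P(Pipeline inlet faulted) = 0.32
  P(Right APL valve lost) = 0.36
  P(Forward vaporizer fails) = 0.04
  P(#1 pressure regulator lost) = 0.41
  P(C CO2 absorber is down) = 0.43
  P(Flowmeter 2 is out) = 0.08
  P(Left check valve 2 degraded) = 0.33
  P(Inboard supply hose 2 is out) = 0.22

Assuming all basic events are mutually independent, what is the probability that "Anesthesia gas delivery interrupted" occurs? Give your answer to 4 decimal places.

P(Cylinder backup lost) [AND] = 0.39 × 0.14 × 0.31 × 0.32 = 0.005416
P(Breathing circuit unavailable) [OR] = 1 − (1−0.43) × (1−0.005416) × (1−0.32) × (1−0.36) = 0.753280
P(O2 supply lost) [OR] = 1 − (1−0.04) × (1−0.41) × (1−0.43) = 0.677152
P(Scavenge line lost) [OR] = 1 − (1−0.677152) × (1−0.08) = 0.702980
P(Vaporizer chain unavailable) [OR] = 1 − (1−0.33) × (1−0.22) = 0.477400
P(Anesthesia gas delivery interrupted) [OR] = 1 − (1−0.753280) × (1−0.702980) × (1−0.477400) = 0.961703
Rounded to 4 decimal places: P(Anesthesia gas delivery interrupted) ≈ 0.9617.

0.9617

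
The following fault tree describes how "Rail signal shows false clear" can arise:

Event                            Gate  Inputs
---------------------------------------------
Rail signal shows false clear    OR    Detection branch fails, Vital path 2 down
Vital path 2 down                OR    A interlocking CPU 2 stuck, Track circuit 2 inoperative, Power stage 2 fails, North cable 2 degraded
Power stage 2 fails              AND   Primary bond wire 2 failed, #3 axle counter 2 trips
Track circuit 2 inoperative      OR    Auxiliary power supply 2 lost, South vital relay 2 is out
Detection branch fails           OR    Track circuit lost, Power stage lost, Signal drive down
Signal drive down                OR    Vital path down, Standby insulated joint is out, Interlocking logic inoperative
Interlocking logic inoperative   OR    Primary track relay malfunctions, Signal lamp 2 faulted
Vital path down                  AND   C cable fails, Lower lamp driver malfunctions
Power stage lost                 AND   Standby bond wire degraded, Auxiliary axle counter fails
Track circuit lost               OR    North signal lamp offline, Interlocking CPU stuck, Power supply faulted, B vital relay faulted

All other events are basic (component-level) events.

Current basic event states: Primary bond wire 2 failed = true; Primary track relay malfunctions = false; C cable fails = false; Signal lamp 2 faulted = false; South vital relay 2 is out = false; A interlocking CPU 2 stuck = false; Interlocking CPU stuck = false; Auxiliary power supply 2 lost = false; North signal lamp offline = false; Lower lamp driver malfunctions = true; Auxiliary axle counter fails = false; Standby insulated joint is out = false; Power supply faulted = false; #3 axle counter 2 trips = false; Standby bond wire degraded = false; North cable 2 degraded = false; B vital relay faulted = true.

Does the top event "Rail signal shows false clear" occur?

Yes

Track circuit lost [OR]: North signal lamp offline=not, Interlocking CPU stuck=not, Power supply faulted=not, B vital relay faulted=occurs → at least one input occurs → occurs.
Power stage lost [AND]: Standby bond wire degraded=not, Auxiliary axle counter fails=not → not all inputs occur → does not occur.
Vital path down [AND]: C cable fails=not, Lower lamp driver malfunctions=occurs → not all inputs occur → does not occur.
Interlocking logic inoperative [OR]: Primary track relay malfunctions=not, Signal lamp 2 faulted=not → no input occurs → does not occur.
Signal drive down [OR]: Vital path down=not, Standby insulated joint is out=not, Interlocking logic inoperative=not → no input occurs → does not occur.
Detection branch fails [OR]: Track circuit lost=occurs, Power stage lost=not, Signal drive down=not → at least one input occurs → occurs.
Track circuit 2 inoperative [OR]: Auxiliary power supply 2 lost=not, South vital relay 2 is out=not → no input occurs → does not occur.
Power stage 2 fails [AND]: Primary bond wire 2 failed=occurs, #3 axle counter 2 trips=not → not all inputs occur → does not occur.
Vital path 2 down [OR]: A interlocking CPU 2 stuck=not, Track circuit 2 inoperative=not, Power stage 2 fails=not, North cable 2 degraded=not → no input occurs → does not occur.
Rail signal shows false clear [OR]: Detection branch fails=occurs, Vital path 2 down=not → at least one input occurs → occurs.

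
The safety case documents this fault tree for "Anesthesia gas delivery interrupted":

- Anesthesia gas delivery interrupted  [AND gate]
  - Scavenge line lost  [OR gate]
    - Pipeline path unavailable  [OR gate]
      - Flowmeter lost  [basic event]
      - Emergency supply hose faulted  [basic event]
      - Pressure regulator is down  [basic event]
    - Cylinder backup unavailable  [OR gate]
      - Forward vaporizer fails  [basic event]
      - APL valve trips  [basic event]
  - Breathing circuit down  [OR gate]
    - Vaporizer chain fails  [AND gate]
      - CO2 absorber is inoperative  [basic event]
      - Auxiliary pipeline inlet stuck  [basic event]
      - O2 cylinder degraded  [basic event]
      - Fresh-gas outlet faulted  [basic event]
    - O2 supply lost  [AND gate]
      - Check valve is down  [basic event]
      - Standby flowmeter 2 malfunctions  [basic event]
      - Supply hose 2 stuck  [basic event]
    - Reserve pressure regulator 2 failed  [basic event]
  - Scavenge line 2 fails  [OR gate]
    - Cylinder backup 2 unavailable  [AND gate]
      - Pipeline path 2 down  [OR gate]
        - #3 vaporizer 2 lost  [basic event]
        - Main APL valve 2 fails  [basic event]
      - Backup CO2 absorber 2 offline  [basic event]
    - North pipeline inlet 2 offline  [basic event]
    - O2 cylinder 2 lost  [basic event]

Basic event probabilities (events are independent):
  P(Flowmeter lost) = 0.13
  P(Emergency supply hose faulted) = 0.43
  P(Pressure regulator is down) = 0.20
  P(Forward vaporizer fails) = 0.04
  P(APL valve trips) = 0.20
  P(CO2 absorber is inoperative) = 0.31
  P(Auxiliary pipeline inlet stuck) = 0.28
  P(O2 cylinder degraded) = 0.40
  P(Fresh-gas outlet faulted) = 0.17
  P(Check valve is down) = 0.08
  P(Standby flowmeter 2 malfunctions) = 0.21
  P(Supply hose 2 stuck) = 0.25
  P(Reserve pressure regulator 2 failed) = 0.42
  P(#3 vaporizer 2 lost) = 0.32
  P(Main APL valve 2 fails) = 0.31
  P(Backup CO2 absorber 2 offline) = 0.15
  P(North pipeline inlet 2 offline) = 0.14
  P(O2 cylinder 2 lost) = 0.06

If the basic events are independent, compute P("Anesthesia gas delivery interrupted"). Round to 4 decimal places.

P(Pipeline path unavailable) [OR] = 1 − (1−0.13) × (1−0.43) × (1−0.20) = 0.603280
P(Cylinder backup unavailable) [OR] = 1 − (1−0.04) × (1−0.20) = 0.232000
P(Scavenge line lost) [OR] = 1 − (1−0.603280) × (1−0.232000) = 0.695319
P(Vaporizer chain fails) [AND] = 0.31 × 0.28 × 0.40 × 0.17 = 0.005902
P(O2 supply lost) [AND] = 0.08 × 0.21 × 0.25 = 0.004200
P(Breathing circuit down) [OR] = 1 − (1−0.005902) × (1−0.004200) × (1−0.42) = 0.425845
P(Pipeline path 2 down) [OR] = 1 − (1−0.32) × (1−0.31) = 0.530800
P(Cylinder backup 2 unavailable) [AND] = 0.530800 × 0.15 = 0.079620
P(Scavenge line 2 fails) [OR] = 1 − (1−0.079620) × (1−0.14) × (1−0.06) = 0.255965
P(Anesthesia gas delivery interrupted) [AND] = 0.695319 × 0.425845 × 0.255965 = 0.075791
Rounded to 4 decimal places: P(Anesthesia gas delivery interrupted) ≈ 0.0758.

0.0758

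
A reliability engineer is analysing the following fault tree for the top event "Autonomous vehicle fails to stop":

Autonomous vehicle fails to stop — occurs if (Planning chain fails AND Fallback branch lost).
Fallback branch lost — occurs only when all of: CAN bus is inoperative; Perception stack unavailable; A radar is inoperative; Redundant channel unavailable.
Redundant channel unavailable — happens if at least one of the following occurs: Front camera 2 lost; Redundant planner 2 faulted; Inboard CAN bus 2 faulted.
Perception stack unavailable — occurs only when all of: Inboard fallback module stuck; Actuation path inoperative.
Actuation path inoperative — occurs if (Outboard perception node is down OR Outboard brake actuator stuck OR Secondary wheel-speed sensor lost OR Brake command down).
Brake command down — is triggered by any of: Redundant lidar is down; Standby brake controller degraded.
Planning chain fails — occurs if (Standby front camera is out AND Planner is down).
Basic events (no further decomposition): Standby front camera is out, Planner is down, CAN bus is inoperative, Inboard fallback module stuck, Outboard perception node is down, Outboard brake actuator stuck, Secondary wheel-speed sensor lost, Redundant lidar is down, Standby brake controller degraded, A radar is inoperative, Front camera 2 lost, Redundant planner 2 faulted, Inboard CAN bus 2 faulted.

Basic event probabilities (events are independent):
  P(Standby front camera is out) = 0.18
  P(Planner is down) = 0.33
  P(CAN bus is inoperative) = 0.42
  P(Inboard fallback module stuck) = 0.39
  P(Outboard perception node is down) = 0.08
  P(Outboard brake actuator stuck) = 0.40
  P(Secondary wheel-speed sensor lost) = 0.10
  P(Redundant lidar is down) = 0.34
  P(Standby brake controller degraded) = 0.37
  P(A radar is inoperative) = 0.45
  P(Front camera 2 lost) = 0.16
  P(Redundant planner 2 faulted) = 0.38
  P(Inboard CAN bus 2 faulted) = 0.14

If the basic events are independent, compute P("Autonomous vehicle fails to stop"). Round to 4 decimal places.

0.0019

P(Planning chain fails) [AND] = 0.18 × 0.33 = 0.059400
P(Brake command down) [OR] = 1 − (1−0.34) × (1−0.37) = 0.584200
P(Actuation path inoperative) [OR] = 1 − (1−0.08) × (1−0.40) × (1−0.10) × (1−0.584200) = 0.793431
P(Perception stack unavailable) [AND] = 0.39 × 0.793431 = 0.309438
P(Redundant channel unavailable) [OR] = 1 − (1−0.16) × (1−0.38) × (1−0.14) = 0.552112
P(Fallback branch lost) [AND] = 0.42 × 0.309438 × 0.45 × 0.552112 = 0.032290
P(Autonomous vehicle fails to stop) [AND] = 0.059400 × 0.032290 = 0.001918
Rounded to 4 decimal places: P(Autonomous vehicle fails to stop) ≈ 0.0019.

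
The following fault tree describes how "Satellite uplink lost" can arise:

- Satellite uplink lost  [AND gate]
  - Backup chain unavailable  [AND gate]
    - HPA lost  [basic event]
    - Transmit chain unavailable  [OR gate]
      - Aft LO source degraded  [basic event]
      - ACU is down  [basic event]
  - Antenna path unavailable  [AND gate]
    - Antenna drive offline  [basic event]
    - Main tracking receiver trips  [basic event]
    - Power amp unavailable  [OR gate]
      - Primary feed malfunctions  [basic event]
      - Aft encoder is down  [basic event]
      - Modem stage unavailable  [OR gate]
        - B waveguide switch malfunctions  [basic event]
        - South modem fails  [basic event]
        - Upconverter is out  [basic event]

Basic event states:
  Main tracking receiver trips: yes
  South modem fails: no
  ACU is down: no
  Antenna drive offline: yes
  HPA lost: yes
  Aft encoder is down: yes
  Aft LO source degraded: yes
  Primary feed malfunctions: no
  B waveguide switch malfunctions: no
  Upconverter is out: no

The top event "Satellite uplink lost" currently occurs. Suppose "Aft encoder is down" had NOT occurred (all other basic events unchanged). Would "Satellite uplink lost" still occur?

No

Counterfactual: set "Aft encoder is down" to not occurred.
Transmit chain unavailable [OR]: Aft LO source degraded=occurs, ACU is down=not → at least one input occurs → occurs.
Backup chain unavailable [AND]: HPA lost=occurs, Transmit chain unavailable=occurs → all inputs occur → occurs.
Modem stage unavailable [OR]: B waveguide switch malfunctions=not, South modem fails=not, Upconverter is out=not → no input occurs → does not occur.
Power amp unavailable [OR]: Primary feed malfunctions=not, Aft encoder is down=not, Modem stage unavailable=not → no input occurs → does not occur.
Antenna path unavailable [AND]: Antenna drive offline=occurs, Main tracking receiver trips=occurs, Power amp unavailable=not → not all inputs occur → does not occur.
Satellite uplink lost [AND]: Backup chain unavailable=occurs, Antenna path unavailable=not → not all inputs occur → does not occur.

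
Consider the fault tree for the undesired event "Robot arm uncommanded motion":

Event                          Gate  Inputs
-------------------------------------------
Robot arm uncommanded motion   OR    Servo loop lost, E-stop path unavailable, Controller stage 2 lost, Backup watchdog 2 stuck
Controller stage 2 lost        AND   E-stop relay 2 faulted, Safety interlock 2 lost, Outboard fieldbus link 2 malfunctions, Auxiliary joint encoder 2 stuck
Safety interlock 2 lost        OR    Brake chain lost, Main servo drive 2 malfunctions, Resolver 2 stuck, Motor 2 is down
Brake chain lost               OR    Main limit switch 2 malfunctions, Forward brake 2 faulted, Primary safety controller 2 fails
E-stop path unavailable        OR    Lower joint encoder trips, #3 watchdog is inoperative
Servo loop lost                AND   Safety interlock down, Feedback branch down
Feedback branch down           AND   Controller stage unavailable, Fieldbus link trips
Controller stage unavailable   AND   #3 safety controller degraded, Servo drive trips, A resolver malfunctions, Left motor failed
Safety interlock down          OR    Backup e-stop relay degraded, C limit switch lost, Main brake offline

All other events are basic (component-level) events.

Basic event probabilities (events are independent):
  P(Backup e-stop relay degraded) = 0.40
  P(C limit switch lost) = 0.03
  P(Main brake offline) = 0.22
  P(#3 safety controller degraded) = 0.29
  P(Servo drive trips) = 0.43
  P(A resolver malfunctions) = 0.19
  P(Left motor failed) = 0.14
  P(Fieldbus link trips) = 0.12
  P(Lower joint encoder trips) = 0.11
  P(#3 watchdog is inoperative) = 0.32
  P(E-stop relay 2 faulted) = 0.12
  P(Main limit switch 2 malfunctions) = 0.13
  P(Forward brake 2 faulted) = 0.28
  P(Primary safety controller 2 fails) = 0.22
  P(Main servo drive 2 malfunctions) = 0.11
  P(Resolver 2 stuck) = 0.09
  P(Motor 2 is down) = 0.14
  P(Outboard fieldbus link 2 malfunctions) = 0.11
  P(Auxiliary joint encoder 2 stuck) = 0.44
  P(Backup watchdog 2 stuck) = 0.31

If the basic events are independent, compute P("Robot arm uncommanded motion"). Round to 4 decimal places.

0.5841

P(Safety interlock down) [OR] = 1 − (1−0.40) × (1−0.03) × (1−0.22) = 0.546040
P(Controller stage unavailable) [AND] = 0.29 × 0.43 × 0.19 × 0.14 = 0.003317
P(Feedback branch down) [AND] = 0.003317 × 0.12 = 0.000398
P(Servo loop lost) [AND] = 0.546040 × 0.000398 = 0.000217
P(E-stop path unavailable) [OR] = 1 − (1−0.11) × (1−0.32) = 0.394800
P(Brake chain lost) [OR] = 1 − (1−0.13) × (1−0.28) × (1−0.22) = 0.511408
P(Safety interlock 2 lost) [OR] = 1 − (1−0.511408) × (1−0.11) × (1−0.09) × (1−0.14) = 0.659689
P(Controller stage 2 lost) [AND] = 0.12 × 0.659689 × 0.11 × 0.44 = 0.003831
P(Robot arm uncommanded motion) [OR] = 1 − (1−0.000217) × (1−0.394800) × (1−0.003831) × (1−0.31) = 0.584102
Rounded to 4 decimal places: P(Robot arm uncommanded motion) ≈ 0.5841.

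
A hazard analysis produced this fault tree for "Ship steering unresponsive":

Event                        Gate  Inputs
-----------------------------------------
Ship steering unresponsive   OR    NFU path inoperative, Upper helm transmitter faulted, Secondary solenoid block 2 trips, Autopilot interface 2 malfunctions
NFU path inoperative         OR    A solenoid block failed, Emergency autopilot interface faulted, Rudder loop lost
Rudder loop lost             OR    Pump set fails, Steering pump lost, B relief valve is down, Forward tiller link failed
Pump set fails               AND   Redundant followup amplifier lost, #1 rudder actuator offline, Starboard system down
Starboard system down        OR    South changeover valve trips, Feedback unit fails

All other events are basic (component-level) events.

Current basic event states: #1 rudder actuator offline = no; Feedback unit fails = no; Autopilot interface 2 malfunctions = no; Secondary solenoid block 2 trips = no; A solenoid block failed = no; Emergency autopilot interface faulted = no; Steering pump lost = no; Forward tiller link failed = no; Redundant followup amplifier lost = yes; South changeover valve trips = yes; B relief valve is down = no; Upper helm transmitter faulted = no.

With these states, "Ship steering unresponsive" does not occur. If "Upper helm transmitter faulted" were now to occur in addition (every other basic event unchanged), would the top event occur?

Yes

Counterfactual: set "Upper helm transmitter faulted" to occurred.
Starboard system down [OR]: South changeover valve trips=occurs, Feedback unit fails=not → at least one input occurs → occurs.
Pump set fails [AND]: Redundant followup amplifier lost=occurs, #1 rudder actuator offline=not, Starboard system down=occurs → not all inputs occur → does not occur.
Rudder loop lost [OR]: Pump set fails=not, Steering pump lost=not, B relief valve is down=not, Forward tiller link failed=not → no input occurs → does not occur.
NFU path inoperative [OR]: A solenoid block failed=not, Emergency autopilot interface faulted=not, Rudder loop lost=not → no input occurs → does not occur.
Ship steering unresponsive [OR]: NFU path inoperative=not, Upper helm transmitter faulted=occurs, Secondary solenoid block 2 trips=not, Autopilot interface 2 malfunctions=not → at least one input occurs → occurs.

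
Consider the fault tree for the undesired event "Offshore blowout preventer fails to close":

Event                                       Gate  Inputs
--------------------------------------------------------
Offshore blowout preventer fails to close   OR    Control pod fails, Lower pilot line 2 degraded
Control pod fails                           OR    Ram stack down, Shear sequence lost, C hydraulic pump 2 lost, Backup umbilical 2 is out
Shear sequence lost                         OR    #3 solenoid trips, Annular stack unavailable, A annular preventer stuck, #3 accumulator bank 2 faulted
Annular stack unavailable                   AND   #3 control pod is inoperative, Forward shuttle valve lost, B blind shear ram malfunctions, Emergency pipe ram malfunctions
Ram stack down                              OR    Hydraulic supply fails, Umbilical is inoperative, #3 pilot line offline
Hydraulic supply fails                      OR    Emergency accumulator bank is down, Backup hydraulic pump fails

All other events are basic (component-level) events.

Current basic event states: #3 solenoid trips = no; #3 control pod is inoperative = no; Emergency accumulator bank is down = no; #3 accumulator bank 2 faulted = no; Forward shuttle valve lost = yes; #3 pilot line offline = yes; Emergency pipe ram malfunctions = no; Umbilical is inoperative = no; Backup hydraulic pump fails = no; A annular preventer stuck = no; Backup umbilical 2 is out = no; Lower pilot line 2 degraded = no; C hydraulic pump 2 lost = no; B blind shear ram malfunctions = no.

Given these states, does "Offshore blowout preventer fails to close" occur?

Hydraulic supply fails [OR]: Emergency accumulator bank is down=not, Backup hydraulic pump fails=not → no input occurs → does not occur.
Ram stack down [OR]: Hydraulic supply fails=not, Umbilical is inoperative=not, #3 pilot line offline=occurs → at least one input occurs → occurs.
Annular stack unavailable [AND]: #3 control pod is inoperative=not, Forward shuttle valve lost=occurs, B blind shear ram malfunctions=not, Emergency pipe ram malfunctions=not → not all inputs occur → does not occur.
Shear sequence lost [OR]: #3 solenoid trips=not, Annular stack unavailable=not, A annular preventer stuck=not, #3 accumulator bank 2 faulted=not → no input occurs → does not occur.
Control pod fails [OR]: Ram stack down=occurs, Shear sequence lost=not, C hydraulic pump 2 lost=not, Backup umbilical 2 is out=not → at least one input occurs → occurs.
Offshore blowout preventer fails to close [OR]: Control pod fails=occurs, Lower pilot line 2 degraded=not → at least one input occurs → occurs.

Yes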